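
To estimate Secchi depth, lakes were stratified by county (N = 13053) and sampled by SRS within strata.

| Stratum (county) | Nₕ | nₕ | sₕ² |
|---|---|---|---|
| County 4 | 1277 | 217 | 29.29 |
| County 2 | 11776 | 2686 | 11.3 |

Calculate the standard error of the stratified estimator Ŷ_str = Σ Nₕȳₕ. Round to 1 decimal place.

795.6

Var(Ŷ_str) = Σₕ Nₕ²(1 − fₕ)sₕ²/nₕ.
County 4: 1277²·(1 − 217/1277)·29.29/217 = 182707.51.
County 2: 11776²·(1 − 2686/11776)·11.3/2686 = 450333.36.
Sum = 633040.87.
SE = √(633040.87) = 795.6.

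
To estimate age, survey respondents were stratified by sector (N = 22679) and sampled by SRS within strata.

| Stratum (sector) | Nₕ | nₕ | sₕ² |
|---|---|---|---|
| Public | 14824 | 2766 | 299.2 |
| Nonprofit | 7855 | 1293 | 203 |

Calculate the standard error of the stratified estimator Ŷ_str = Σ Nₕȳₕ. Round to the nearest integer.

Var(Ŷ_str) = Σₕ Nₕ²(1 − fₕ)sₕ²/nₕ.
Public: 14824²·(1 − 2766/14824)·299.2/2766 = 1.9335264 × 10^7.
Nonprofit: 7855²·(1 − 1293/7855)·203/1293 = 8.0924482 × 10^6.
Sum = 2.7427712 × 10^7.
SE = √(2.7427712 × 10^7) = 5237.

5237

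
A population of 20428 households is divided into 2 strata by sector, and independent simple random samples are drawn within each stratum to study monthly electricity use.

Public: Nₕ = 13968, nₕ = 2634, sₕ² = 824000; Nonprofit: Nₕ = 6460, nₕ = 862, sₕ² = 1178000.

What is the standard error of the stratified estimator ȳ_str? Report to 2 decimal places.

15.40

Var(ȳ_str) = Σₕ Wₕ²(1 − fₕ)sₕ²/nₕ with Wₕ = Nₕ/N, N = 20428.
Public: Wₕ = 0.68376738; term = 0.68376738²·(1 − 0.18857388)·824000/2634 = 118.6799.
Nonprofit: Wₕ = 0.31623262; term = 0.31623262²·(1 − 0.13343653)·1178000/862 = 118.42728.
Sum = 237.10718.
SE = √(237.10718) = 15.40.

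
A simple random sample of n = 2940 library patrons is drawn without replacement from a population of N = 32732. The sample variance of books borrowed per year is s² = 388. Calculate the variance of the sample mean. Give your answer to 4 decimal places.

0.1201

Under SRS without replacement, Var(ȳ) = (1 − f)·s²/n with f = n/N = 2940/32732 = 0.08982036.
Var(ȳ) = (1 − 0.08982036)·388/2940 = 0.91017964·0.13197279 = 0.12011895.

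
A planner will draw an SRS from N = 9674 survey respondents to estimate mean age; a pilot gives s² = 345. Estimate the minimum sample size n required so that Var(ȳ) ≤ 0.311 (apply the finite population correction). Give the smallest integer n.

Without fpc, n₀ = s²/D = 345/0.311 = 1109.3248.
With fpc, (1 − n/N)·s²/n ≤ D requires n ≥ n₀/(1 + n₀/N) = 1109.3248/(1 + 1109.3248/9674) = 995.2040.
Rounding up, n = 996.

996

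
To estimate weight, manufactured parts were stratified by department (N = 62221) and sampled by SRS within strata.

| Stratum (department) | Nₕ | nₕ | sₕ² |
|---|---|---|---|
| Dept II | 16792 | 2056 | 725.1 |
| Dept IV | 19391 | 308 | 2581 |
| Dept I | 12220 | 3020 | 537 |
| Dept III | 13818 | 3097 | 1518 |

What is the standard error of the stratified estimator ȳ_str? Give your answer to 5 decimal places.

0.92055

Var(ȳ_str) = Σₕ Wₕ²(1 − fₕ)sₕ²/nₕ with Wₕ = Nₕ/N, N = 62221.
Dept II: Wₕ = 0.26987673; term = 0.26987673²·(1 − 0.12243926)·725.1/2056 = 0.022541502.
Dept IV: Wₕ = 0.31164719; term = 0.31164719²·(1 − 0.01588366)·2581/308 = 0.80095879.
Dept I: Wₕ = 0.19639671; term = 0.19639671²·(1 − 0.24713584)·537/3020 = 0.0051635977.
Dept III: Wₕ = 0.22207936; term = 0.22207936²·(1 − 0.22412795)·1518/3097 = 0.018755864.
Sum = 0.84741975.
SE = √(0.84741975) = 0.92055.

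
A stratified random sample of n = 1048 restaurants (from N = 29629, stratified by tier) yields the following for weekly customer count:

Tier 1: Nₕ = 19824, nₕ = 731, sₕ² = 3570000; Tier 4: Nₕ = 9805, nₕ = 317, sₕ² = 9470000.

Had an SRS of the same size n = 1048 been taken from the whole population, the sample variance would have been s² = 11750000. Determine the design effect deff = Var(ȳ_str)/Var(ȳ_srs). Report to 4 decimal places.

Var(ȳ_str) = Σ Wₕ²(1−fₕ)sₕ²/nₕ with Wₕ = Nₕ/29629:
  Tier 1: (19824/29629)²·(1−731/19824)·3570000/731 = 2105.6312
  Tier 4: (9805/29629)²·(1−317/9805)·9470000/317 = 3165.7674
  → Var(ȳ_str) = 5271.3986.
Var(ȳ_srs) = (1 − 1048/29629)·11750000/1048 = 10815.261.
deff = 5271.3986 / 10815.261 = 0.4874.

0.4874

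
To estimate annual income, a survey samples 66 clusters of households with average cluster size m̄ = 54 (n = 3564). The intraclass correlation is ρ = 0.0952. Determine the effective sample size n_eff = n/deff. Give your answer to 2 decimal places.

deff = 1 + (54 − 1)·0.0952 = 1 + 5.0456 = 6.0456.
n_eff = 3564 / 6.0456 = 589.52.

589.52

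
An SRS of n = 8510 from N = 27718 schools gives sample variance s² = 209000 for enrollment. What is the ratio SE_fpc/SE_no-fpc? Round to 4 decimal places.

0.8325

f = n/N = 8510/27718 = 0.30702071.
SE_no-fpc = √(s²/n) = 4.9557383; SE_fpc = √((1−f)s²/n) = 4.1254231.
Ratio = √(1−f) = 0.83245378.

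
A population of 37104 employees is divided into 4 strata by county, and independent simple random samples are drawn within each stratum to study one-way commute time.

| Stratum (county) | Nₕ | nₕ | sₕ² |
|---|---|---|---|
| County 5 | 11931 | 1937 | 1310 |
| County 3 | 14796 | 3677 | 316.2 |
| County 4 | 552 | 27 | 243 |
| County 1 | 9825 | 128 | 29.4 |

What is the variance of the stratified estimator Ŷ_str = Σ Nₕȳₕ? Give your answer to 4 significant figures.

Var(Ŷ_str) = Σₕ Nₕ²(1 − fₕ)sₕ²/nₕ.
County 5: 11931²·(1 − 1937/11931)·1310/1937 = 8.0641364 × 10^7.
County 3: 14796²·(1 − 3677/14796)·316.2/3677 = 1.4147454 × 10^7.
County 4: 552²·(1 − 27/552)·243/27 = 2.6082 × 10^6.
County 1: 9825²·(1 − 128/9825)·29.4/128 = 2.1883023 × 10^7.
Sum = 1.1928004 × 10^8.

1.193 × 10^8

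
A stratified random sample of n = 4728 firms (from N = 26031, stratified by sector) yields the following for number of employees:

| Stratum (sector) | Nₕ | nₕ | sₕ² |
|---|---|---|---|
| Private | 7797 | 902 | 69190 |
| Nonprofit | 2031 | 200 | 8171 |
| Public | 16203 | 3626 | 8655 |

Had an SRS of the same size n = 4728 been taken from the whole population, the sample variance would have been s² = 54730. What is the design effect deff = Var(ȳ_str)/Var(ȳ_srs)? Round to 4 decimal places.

Var(ȳ_str) = Σ Wₕ²(1−fₕ)sₕ²/nₕ with Wₕ = Nₕ/26031:
  Private: (7797/26031)²·(1−902/7797)·69190/902 = 6.085789
  Nonprofit: (2031/26031)²·(1−200/2031)·8171/200 = 0.22421351
  Public: (16203/26031)²·(1−3626/16203)·8655/3626 = 0.71784398
  → Var(ȳ_str) = 7.0278465.
Var(ȳ_srs) = (1 − 4728/26031)·54730/4728 = 9.4732259.
deff = 7.0278465 / 9.4732259 = 0.7419.

0.7419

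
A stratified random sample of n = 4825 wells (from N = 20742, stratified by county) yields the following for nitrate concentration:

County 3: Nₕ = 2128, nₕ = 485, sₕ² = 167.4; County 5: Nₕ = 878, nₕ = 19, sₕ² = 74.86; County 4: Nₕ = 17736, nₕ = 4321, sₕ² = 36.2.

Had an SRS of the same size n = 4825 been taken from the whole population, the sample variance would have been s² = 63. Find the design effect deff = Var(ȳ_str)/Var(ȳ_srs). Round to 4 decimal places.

Var(ȳ_str) = Σ Wₕ²(1−fₕ)sₕ²/nₕ with Wₕ = Nₕ/20742:
  County 3: (2128/20742)²·(1−485/2128)·167.4/485 = 0.0028049275
  County 5: (878/20742)²·(1−19/878)·74.86/19 = 0.0069068916
  County 4: (17736/20742)²·(1−4321/17736)·36.2/4321 = 0.0046330758
  → Var(ȳ_str) = 0.014344895.
Var(ȳ_srs) = (1 − 4825/20742)·63/4825 = 0.010019679.
deff = 0.014344895 / 0.010019679 = 1.4317.

1.4317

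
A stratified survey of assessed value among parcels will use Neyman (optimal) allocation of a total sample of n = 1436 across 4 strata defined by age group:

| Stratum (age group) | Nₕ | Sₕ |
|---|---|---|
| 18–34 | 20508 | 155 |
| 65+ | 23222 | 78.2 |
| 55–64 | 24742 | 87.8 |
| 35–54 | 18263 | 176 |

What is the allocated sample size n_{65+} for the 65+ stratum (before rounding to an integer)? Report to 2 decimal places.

Neyman allocation: nₕ = n·NₕSₕ / Σⱼ NⱼSⱼ.
Σ NⱼSⱼ = 20508·155 + 23222·78.2 + 24742·87.8 + 18263·176 = 1.0381336 × 10^7.
n_{65+} = 1436·23222·78.2 / (1.0381336 × 10^7) = 251.19.

251.19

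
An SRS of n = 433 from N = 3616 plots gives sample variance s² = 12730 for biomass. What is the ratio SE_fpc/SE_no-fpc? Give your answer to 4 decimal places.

f = n/N = 433/3616 = 0.11974558.
SE_no-fpc = √(s²/n) = 5.4221341; SE_fpc = √((1−f)s²/n) = 5.0871479.
Ratio = √(1−f) = 0.93821875.

0.9382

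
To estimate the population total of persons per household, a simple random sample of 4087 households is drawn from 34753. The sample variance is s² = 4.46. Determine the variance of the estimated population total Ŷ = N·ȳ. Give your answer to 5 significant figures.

Var(Ŷ) = N²·Var(ȳ) = N²·(1 − n/N)·s²/n.
f = 4087/34753 = 0.11760136; Var(ȳ) = 0.88239864·4.46/4087 = 9.6293074 × 10^-4.
Var(Ŷ) = 34753² · (9.6293074 × 10^-4) = 1.1629998 × 10^6.

1.1630 × 10^6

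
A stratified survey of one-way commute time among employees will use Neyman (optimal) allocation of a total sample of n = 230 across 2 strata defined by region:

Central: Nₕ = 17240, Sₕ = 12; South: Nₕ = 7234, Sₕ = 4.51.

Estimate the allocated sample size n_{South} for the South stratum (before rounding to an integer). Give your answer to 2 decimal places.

Neyman allocation: nₕ = n·NₕSₕ / Σⱼ NⱼSⱼ.
Σ NⱼSⱼ = 17240·12 + 7234·4.51 = 239505.34.
n_{South} = 230·7234·4.51 / 239505.34 = 31.33.

31.33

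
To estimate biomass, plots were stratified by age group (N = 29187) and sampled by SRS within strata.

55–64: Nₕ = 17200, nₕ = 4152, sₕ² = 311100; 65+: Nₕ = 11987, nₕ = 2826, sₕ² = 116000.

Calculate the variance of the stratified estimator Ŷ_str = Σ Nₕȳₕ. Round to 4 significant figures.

Var(Ŷ_str) = Σₕ Nₕ²(1 − fₕ)sₕ²/nₕ.
55–64: 17200²·(1 − 4152/17200)·311100/4152 = 1.6815704 × 10^10.
65+: 11987²·(1 − 2826/11987)·116000/2826 = 4.5075362 × 10^9.
Sum = 2.132324 × 10^10.

2.132 × 10^10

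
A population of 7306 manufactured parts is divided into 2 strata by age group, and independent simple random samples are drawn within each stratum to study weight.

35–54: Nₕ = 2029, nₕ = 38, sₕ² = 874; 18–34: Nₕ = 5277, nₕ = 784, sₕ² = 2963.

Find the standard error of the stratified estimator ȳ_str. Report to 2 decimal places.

Var(ȳ_str) = Σₕ Wₕ²(1 − fₕ)sₕ²/nₕ with Wₕ = Nₕ/N, N = 7306.
35–54: Wₕ = 0.27771694; term = 0.27771694²·(1 − 0.01872844)·874/38 = 1.7406915.
18–34: Wₕ = 0.72228306; term = 0.72228306²·(1 − 0.14856926)·2963/784 = 1.6787258.
Sum = 3.4194173.
SE = √(3.4194173) = 1.85.

1.85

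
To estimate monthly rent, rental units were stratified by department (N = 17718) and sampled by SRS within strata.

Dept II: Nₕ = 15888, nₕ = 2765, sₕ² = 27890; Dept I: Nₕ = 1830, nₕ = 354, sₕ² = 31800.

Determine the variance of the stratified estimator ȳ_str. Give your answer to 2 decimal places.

7.47

Var(ȳ_str) = Σₕ Wₕ²(1 − fₕ)sₕ²/nₕ with Wₕ = Nₕ/N, N = 17718.
Dept II: Wₕ = 0.89671520; term = 0.89671520²·(1 − 0.17403072)·27890/2765 = 6.6992525.
Dept I: Wₕ = 0.10328480; term = 0.10328480²·(1 − 0.19344262)·31800/354 = 0.77291531.
Sum = 7.4721678.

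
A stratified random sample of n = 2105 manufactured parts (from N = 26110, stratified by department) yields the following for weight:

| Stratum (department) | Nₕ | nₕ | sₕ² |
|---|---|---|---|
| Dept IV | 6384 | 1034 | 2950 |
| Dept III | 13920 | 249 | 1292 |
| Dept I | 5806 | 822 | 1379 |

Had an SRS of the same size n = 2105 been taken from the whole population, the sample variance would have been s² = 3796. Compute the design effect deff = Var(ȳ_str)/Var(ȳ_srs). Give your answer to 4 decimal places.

Var(ȳ_str) = Σ Wₕ²(1−fₕ)sₕ²/nₕ with Wₕ = Nₕ/26110:
  Dept IV: (6384/26110)²·(1−1034/6384)·2950/1034 = 0.14293362
  Dept III: (13920/26110)²·(1−249/13920)·1292/249 = 1.4484014
  Dept I: (5806/26110)²·(1−822/5806)·1379/822 = 0.071208817
  → Var(ȳ_str) = 1.6625438.
Var(ȳ_srs) = (1 − 2105/26110)·3796/2105 = 1.6579405.
deff = 1.6625438 / 1.6579405 = 1.0028.

1.0028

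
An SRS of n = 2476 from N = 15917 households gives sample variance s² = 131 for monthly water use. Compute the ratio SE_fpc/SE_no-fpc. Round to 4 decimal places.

0.9189

f = n/N = 2476/15917 = 0.15555695.
SE_no-fpc = √(s²/n) = 0.23001721; SE_fpc = √((1−f)s²/n) = 0.21137105.
Ratio = √(1−f) = 0.91893582.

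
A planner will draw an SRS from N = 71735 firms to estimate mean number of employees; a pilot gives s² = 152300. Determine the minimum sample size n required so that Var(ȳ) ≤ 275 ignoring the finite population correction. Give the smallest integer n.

554

Without fpc, n₀ = s²/D = 152300/275 = 553.8182.
Rounding up, n = 554.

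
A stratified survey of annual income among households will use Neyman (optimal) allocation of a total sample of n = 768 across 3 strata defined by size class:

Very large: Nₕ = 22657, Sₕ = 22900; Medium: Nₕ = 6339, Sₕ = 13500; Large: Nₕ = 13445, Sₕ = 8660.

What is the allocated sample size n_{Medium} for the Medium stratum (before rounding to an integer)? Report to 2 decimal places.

Neyman allocation: nₕ = n·NₕSₕ / Σⱼ NⱼSⱼ.
Σ NⱼSⱼ = 22657·22900 + 6339·13500 + 13445·8660 = 7.208555 × 10^8.
n_{Medium} = 768·6339·13500 / (7.208555 × 10^8) = 91.17.

91.17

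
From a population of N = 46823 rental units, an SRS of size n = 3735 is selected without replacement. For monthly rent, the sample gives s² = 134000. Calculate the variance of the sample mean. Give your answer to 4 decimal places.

33.0150

Under SRS without replacement, Var(ȳ) = (1 − f)·s²/n with f = n/N = 3735/46823 = 0.07976849.
Var(ȳ) = (1 − 0.07976849)·134000/3735 = 0.92023151·35.876841 = 33.014999.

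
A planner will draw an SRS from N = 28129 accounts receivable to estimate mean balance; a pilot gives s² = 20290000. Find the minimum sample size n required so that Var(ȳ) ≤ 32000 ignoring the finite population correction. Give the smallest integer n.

635

Without fpc, n₀ = s²/D = 20290000/32000 = 634.0625.
Rounding up, n = 635.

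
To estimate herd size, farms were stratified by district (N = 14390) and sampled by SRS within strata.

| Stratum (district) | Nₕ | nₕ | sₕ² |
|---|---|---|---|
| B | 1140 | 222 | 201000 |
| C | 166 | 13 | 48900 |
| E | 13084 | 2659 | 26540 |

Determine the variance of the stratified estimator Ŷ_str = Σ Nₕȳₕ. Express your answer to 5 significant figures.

Var(Ŷ_str) = Σₕ Nₕ²(1 − fₕ)sₕ²/nₕ.
B: 1140²·(1 − 222/1140)·201000/222 = 9.4752486 × 10^8.
C: 166²·(1 − 13/166)·48900/13 = 9.5535554 × 10^7.
E: 13084²·(1 − 2659/13084)·26540/2659 = 1.3614421 × 10^9.
Sum = 2.4045025 × 10^9.

2.4045 × 10^9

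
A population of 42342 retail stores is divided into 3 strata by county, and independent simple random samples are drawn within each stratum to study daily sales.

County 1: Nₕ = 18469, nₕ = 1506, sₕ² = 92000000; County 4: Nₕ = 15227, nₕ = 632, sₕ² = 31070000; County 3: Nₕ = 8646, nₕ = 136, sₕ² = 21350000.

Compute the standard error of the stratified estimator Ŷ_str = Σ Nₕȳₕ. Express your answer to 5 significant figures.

6.4509 × 10^6

Var(Ŷ_str) = Σₕ Nₕ²(1 − fₕ)sₕ²/nₕ.
County 1: 18469²·(1 − 1506/18469)·92000000/1506 = 1.9138544 × 10^13.
County 4: 15227²·(1 − 632/15227)·31070000/632 = 1.0925533 × 10^13.
County 3: 8646²·(1 − 136/8646)·21350000/136 = 1.1550579 × 10^13.
Sum = 4.1614656 × 10^13.
SE = √(4.1614656 × 10^13) = 6.4509 × 10^6.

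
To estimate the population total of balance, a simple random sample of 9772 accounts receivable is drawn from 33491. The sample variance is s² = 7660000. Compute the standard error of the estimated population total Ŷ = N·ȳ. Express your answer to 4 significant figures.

789100

Var(Ŷ) = N²·Var(ȳ) = N²·(1 − n/N)·s²/n.
f = 9772/33491 = 0.29177988; Var(ȳ) = 0.70822012·7660000/9772 = 555.15413.
Var(Ŷ) = 33491² · 555.15413 = 6.2268701 × 10^11.
SE(Ŷ) = √(6.2268701 × 10^11) = 789100.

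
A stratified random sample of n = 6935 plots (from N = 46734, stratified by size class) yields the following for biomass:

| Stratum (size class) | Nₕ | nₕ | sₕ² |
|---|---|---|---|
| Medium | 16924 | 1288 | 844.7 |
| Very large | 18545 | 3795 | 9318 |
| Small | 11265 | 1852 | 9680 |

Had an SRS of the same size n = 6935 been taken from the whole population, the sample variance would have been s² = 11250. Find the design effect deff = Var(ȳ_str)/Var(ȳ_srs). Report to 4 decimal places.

Var(ȳ_str) = Σ Wₕ²(1−fₕ)sₕ²/nₕ with Wₕ = Nₕ/46734:
  Medium: (16924/46734)²·(1−1288/16924)·844.7/1288 = 0.079460154
  Very large: (18545/46734)²·(1−3795/18545)·9318/3795 = 0.30751328
  Small: (11265/46734)²·(1−1852/11265)·9680/1852 = 0.25376266
  → Var(ȳ_str) = 0.64073609.
Var(ȳ_srs) = (1 − 6935/46734)·11250/6935 = 1.3814821.
deff = 0.64073609 / 1.3814821 = 0.4638.

0.4638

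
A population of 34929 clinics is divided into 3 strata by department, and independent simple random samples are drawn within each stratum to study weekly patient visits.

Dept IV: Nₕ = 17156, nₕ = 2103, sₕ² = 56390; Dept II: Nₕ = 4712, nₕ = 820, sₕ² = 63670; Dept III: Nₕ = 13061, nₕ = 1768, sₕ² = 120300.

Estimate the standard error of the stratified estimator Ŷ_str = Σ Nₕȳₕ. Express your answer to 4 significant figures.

135600

Var(Ŷ_str) = Σₕ Nₕ²(1 − fₕ)sₕ²/nₕ.
Dept IV: 17156²·(1 − 2103/17156)·56390/2103 = 6.9247153 × 10^9.
Dept II: 4712²·(1 − 820/4712)·63670/820 = 1.4239643 × 10^9.
Dept III: 13061²·(1 − 1768/13061)·120300/1768 = 1.0036196 × 10^10.
Sum = 1.8384876 × 10^10.
SE = √(1.8384876 × 10^10) = 135600.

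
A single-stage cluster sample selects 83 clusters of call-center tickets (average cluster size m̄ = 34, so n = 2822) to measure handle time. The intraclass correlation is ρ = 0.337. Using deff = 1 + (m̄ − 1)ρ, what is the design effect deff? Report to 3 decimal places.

deff = 1 + (34 − 1)·0.337 = 1 + 11.121 = 12.121.

12.121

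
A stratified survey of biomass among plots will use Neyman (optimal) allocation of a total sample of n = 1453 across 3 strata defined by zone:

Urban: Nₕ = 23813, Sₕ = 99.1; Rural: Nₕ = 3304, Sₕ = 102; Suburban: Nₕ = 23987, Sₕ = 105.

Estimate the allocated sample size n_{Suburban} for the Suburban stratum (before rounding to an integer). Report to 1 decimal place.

Neyman allocation: nₕ = n·NₕSₕ / Σⱼ NⱼSⱼ.
Σ NⱼSⱼ = 23813·99.1 + 3304·102 + 23987·105 = 5.2155113 × 10^6.
n_{Suburban} = 1453·23987·105 / (5.2155113 × 10^6) = 701.7.

701.7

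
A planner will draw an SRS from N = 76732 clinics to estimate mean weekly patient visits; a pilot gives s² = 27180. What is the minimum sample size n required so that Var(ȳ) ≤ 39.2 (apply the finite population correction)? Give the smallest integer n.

688

Without fpc, n₀ = s²/D = 27180/39.2 = 693.3673.
With fpc, (1 − n/N)·s²/n ≤ D requires n ≥ n₀/(1 + n₀/N) = 693.3673/(1 + 693.3673/76732) = 687.1580.
Rounding up, n = 688.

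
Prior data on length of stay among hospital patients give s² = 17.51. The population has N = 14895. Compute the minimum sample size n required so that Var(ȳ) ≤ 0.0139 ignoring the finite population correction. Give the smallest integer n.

Without fpc, n₀ = s²/D = 17.51/0.0139 = 1259.7122.
Rounding up, n = 1260.

1260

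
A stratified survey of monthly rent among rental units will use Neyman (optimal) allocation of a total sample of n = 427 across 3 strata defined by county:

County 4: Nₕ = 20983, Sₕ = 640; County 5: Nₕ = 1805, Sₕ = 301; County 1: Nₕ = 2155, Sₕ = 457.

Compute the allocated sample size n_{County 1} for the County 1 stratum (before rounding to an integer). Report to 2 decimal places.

Neyman allocation: nₕ = n·NₕSₕ / Σⱼ NⱼSⱼ.
Σ NⱼSⱼ = 20983·640 + 1805·301 + 2155·457 = 1.495726 × 10^7.
n_{County 1} = 427·2155·457 / (1.495726 × 10^7) = 28.12.

28.12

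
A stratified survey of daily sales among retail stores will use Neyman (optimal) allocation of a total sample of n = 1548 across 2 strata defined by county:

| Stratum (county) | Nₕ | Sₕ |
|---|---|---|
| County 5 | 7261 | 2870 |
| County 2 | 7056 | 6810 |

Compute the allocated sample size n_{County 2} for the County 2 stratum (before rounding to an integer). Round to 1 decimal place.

1079.7

Neyman allocation: nₕ = n·NₕSₕ / Σⱼ NⱼSⱼ.
Σ NⱼSⱼ = 7261·2870 + 7056·6810 = 6.889043 × 10^7.
n_{County 2} = 1548·7056·6810 / (6.889043 × 10^7) = 1079.7.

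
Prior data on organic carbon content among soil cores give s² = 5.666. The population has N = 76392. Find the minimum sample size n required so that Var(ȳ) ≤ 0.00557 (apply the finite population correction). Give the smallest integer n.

Without fpc, n₀ = s²/D = 5.666/0.00557 = 1017.2352.
With fpc, (1 − n/N)·s²/n ≤ D requires n ≥ n₀/(1 + n₀/N) = 1017.2352/(1 + 1017.2352/76392) = 1003.8677.
Rounding up, n = 1004.

1004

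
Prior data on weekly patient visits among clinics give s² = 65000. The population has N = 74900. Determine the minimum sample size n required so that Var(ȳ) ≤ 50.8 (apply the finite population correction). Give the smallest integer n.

1259

Without fpc, n₀ = s²/D = 65000/50.8 = 1279.5276.
With fpc, (1 − n/N)·s²/n ≤ D requires n ≥ n₀/(1 + n₀/N) = 1279.5276/(1 + 1279.5276/74900) = 1258.0364.
Rounding up, n = 1259.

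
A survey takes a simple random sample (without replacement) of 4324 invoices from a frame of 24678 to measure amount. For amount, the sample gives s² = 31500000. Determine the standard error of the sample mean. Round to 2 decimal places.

Under SRS without replacement, Var(ȳ) = (1 − f)·s²/n with f = n/N = 4324/24678 = 0.17521679.
Var(ȳ) = (1 − 0.17521679)·31500000/4324 = 0.82478321·7284.9214 = 6008.4808.
SE(ȳ) = √(6008.4808) = 77.51.

77.51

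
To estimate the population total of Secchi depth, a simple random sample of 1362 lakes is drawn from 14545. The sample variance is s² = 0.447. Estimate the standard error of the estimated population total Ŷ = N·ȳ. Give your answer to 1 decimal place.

Var(Ŷ) = N²·Var(ȳ) = N²·(1 − n/N)·s²/n.
f = 1362/14545 = 0.09364043; Var(ȳ) = 0.90635957·0.447/1362 = 2.9746162 × 10^-4.
Var(Ŷ) = 14545² · (2.9746162 × 10^-4) = 62930.095.
SE(Ŷ) = √(62930.095) = 250.9.

250.9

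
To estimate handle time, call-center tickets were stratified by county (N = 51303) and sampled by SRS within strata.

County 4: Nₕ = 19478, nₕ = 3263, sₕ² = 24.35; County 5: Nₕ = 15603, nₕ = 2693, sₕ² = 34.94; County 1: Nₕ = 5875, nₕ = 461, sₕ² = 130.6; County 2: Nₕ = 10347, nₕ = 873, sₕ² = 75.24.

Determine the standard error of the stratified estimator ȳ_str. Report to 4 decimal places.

Var(ȳ_str) = Σₕ Wₕ²(1 − fₕ)sₕ²/nₕ with Wₕ = Nₕ/N, N = 51303.
County 4: Wₕ = 0.37966591; term = 0.37966591²·(1 − 0.16752233)·24.35/3263 = 8.954837 × 10^-4.
County 5: Wₕ = 0.30413426; term = 0.30413426²·(1 − 0.17259501)·34.94/2693 = 9.9296828 × 10^-4.
County 1: Wₕ = 0.11451572; term = 0.11451572²·(1 − 0.07846809)·130.6/461 = 0.0034235987.
County 2: Wₕ = 0.20168411; term = 0.20168411²·(1 − 0.08437228)·75.24/873 = 0.0032099395.
Sum = 0.0085219902.
SE = √(0.0085219902) = 0.0923.

0.0923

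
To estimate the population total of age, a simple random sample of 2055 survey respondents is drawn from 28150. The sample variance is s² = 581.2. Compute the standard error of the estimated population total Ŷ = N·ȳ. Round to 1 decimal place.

Var(Ŷ) = N²·Var(ȳ) = N²·(1 − n/N)·s²/n.
f = 2055/28150 = 0.07300178; Var(ȳ) = 0.92699822·581.2/2055 = 0.26217585.
Var(Ŷ) = 28150² · 0.26217585 = 2.0775404 × 10^8.
SE(Ŷ) = √(2.0775404 × 10^8) = 14413.7.

14413.7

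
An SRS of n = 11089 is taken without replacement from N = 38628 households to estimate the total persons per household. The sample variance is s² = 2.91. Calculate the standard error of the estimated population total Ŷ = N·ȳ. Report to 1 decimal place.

528.4

Var(Ŷ) = N²·Var(ȳ) = N²·(1 − n/N)·s²/n.
f = 11089/38628 = 0.28707155; Var(ȳ) = 0.71292845·2.91/11089 = 1.8708827 × 10^-4.
Var(Ŷ) = 38628² · (1.8708827 × 10^-4) = 279158.6.
SE(Ŷ) = √(279158.6) = 528.4.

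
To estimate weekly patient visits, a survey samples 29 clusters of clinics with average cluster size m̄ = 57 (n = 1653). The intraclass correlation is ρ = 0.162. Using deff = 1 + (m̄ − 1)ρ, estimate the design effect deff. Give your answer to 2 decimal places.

10.07

deff = 1 + (57 − 1)·0.162 = 1 + 9.072 = 10.072.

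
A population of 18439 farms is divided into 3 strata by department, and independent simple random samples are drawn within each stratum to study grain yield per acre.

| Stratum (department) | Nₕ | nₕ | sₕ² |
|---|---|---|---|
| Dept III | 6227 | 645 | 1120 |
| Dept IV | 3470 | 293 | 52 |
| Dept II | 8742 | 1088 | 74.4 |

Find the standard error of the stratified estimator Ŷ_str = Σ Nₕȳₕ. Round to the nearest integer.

8179

Var(Ŷ_str) = Σₕ Nₕ²(1 − fₕ)sₕ²/nₕ.
Dept III: 6227²·(1 − 645/6227)·1120/645 = 6.0356911 × 10^7.
Dept IV: 3470²·(1 − 293/3470)·52/293 = 1.9565115 × 10^6.
Dept II: 8742²·(1 − 1088/8742)·74.4/1088 = 4.5755499 × 10^6.
Sum = 6.6888972 × 10^7.
SE = √(6.6888972 × 10^7) = 8179.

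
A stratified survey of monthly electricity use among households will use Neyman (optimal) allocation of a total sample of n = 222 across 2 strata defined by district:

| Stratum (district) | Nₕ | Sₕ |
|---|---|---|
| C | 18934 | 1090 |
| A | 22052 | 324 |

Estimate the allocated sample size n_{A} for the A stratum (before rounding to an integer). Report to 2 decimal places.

Neyman allocation: nₕ = n·NₕSₕ / Σⱼ NⱼSⱼ.
Σ NⱼSⱼ = 18934·1090 + 22052·324 = 2.7782908 × 10^7.
n_{A} = 222·22052·324 / (2.7782908 × 10^7) = 57.09.

57.09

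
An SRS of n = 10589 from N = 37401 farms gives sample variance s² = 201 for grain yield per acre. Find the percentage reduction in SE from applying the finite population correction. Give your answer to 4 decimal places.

f = n/N = 10589/37401 = 0.28312077.
SE_no-fpc = √(s²/n) = 0.13777504; SE_fpc = √((1−f)s²/n) = 0.11665237.
Ratio = √(1−f) = 0.84668721. Reduction = 100·(1 − 0.84668721) = 15.3313%.

15.3313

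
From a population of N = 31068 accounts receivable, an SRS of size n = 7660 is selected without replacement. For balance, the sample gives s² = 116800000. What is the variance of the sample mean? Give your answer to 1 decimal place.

Under SRS without replacement, Var(ȳ) = (1 − f)·s²/n with f = n/N = 7660/31068 = 0.24655594.
Var(ȳ) = (1 − 0.24655594)·116800000/7660 = 0.75344406·15248.042 = 11488.546.

11488.5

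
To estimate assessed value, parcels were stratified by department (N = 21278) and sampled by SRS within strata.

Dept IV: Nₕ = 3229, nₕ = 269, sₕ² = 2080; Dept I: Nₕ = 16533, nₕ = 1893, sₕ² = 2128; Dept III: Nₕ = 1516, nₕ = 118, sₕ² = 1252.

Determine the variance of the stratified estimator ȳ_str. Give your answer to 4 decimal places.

Var(ȳ_str) = Σₕ Wₕ²(1 − fₕ)sₕ²/nₕ with Wₕ = Nₕ/N, N = 21278.
Dept IV: Wₕ = 0.15175298; term = 0.15175298²·(1 − 0.08330753)·2080/269 = 0.16323347.
Dept I: Wₕ = 0.77699972; term = 0.77699972²·(1 − 0.11449828)·2128/1893 = 0.6009691.
Dept III: Wₕ = 0.07124730; term = 0.07124730²·(1 − 0.07783641)·1252/118 = 0.049666904.
Sum = 0.81386947.

0.8139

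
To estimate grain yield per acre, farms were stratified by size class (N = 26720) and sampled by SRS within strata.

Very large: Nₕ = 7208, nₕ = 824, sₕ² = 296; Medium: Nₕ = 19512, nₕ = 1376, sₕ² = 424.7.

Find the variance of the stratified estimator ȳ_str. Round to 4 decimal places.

Var(ȳ_str) = Σₕ Wₕ²(1 − fₕ)sₕ²/nₕ with Wₕ = Nₕ/N, N = 26720.
Very large: Wₕ = 0.26976048; term = 0.26976048²·(1 − 0.11431743)·296/824 = 0.023152572.
Medium: Wₕ = 0.73023952; term = 0.73023952²·(1 − 0.07052071)·424.7/1376 = 0.15297984.
Sum = 0.17613241.

0.1761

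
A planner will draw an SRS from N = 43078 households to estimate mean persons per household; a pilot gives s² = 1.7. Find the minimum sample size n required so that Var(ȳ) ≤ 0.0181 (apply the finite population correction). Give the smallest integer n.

Without fpc, n₀ = s²/D = 1.7/0.0181 = 93.9227.
With fpc, (1 − n/N)·s²/n ≤ D requires n ≥ n₀/(1 + n₀/N) = 93.9227/(1 + 93.9227/43078) = 93.7184.
Rounding up, n = 94.

94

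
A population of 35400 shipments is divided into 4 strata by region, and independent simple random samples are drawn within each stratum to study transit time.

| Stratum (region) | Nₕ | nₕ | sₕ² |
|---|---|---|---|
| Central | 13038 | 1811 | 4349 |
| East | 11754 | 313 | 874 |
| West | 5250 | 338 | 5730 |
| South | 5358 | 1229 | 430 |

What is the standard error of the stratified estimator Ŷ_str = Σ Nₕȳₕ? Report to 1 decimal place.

34233.6

Var(Ŷ_str) = Σₕ Nₕ²(1 − fₕ)sₕ²/nₕ.
Central: 13038²·(1 − 1811/13038)·4349/1811 = 3.5151645 × 10^8.
East: 11754²·(1 − 313/11754)·874/313 = 3.755059 × 10^8.
West: 5250²·(1 − 338/5250)·5730/338 = 4.3717527 × 10^8.
South: 5358²·(1 − 1229/5358)·430/1229 = 7.7404136 × 10^6.
Sum = 1.171938 × 10^9.
SE = √(1.171938 × 10^9) = 34233.6.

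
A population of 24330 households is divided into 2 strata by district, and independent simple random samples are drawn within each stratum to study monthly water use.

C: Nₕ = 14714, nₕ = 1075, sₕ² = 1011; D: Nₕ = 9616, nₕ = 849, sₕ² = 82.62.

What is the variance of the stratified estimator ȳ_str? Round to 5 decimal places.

Var(ȳ_str) = Σₕ Wₕ²(1 − fₕ)sₕ²/nₕ with Wₕ = Nₕ/N, N = 24330.
C: Wₕ = 0.60476778; term = 0.60476778²·(1 − 0.07305967)·1011/1075 = 0.31883923.
D: Wₕ = 0.39523222; term = 0.39523222²·(1 − 0.08829035)·82.62/849 = 0.013859219.
Sum = 0.33269845.

0.33270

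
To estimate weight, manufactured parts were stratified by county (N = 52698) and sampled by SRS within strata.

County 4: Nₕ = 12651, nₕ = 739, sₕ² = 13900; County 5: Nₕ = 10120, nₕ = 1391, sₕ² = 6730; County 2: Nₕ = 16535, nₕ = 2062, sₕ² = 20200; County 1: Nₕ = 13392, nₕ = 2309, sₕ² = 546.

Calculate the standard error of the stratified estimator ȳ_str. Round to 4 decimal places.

1.4253

Var(ȳ_str) = Σₕ Wₕ²(1 − fₕ)sₕ²/nₕ with Wₕ = Nₕ/N, N = 52698.
County 4: Wₕ = 0.24006604; term = 0.24006604²·(1 − 0.05841435)·13900/739 = 1.0206848.
County 5: Wₕ = 0.19203765; term = 0.19203765²·(1 − 0.13745059)·6730/1391 = 0.15390215.
County 2: Wₕ = 0.31376902; term = 0.31376902²·(1 − 0.12470517)·20200/2062 = 0.84418417.
County 1: Wₕ = 0.25412729; term = 0.25412729²·(1 − 0.17241637)·546/2309 = 0.012638142.
Sum = 2.0314093.
SE = √(2.0314093) = 1.4253.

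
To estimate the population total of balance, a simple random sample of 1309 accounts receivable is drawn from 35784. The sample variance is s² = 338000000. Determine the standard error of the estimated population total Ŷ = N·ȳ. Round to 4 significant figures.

Var(Ŷ) = N²·Var(ȳ) = N²·(1 − n/N)·s²/n.
f = 1309/35784 = 0.03658059; Var(ȳ) = 0.96341941·338000000/1309 = 248766.81.
Var(Ŷ) = 35784² · 248766.81 = 3.1854457 × 10^14.
SE(Ŷ) = √(3.1854457 × 10^14) = 1.785 × 10^7.

1.785 × 10^7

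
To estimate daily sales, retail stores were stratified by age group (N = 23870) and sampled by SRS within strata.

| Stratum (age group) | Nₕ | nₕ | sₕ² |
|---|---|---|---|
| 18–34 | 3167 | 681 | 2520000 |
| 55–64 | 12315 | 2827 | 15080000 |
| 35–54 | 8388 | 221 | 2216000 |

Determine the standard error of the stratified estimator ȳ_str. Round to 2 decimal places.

48.48

Var(ȳ_str) = Σₕ Wₕ²(1 − fₕ)sₕ²/nₕ with Wₕ = Nₕ/N, N = 23870.
18–34: Wₕ = 0.13267700; term = 0.13267700²·(1 − 0.21503000)·2520000/681 = 51.132588.
55–64: Wₕ = 0.51591956; term = 0.51591956²·(1 − 0.22955745)·15080000/2827 = 1093.9055.
35–54: Wₕ = 0.35140344; term = 0.35140344²·(1 − 0.02634716)·2216000/221 = 1205.5733.
Sum = 2350.6114.
SE = √(2350.6114) = 48.48.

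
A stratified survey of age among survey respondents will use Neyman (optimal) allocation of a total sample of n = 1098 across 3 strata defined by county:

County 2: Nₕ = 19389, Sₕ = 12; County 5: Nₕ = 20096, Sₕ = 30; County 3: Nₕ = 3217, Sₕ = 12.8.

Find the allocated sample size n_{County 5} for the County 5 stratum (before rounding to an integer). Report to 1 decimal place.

755.0

Neyman allocation: nₕ = n·NₕSₕ / Σⱼ NⱼSⱼ.
Σ NⱼSⱼ = 19389·12 + 20096·30 + 3217·12.8 = 876725.6.
n_{County 5} = 1098·20096·30 / 876725.6 = 755.0.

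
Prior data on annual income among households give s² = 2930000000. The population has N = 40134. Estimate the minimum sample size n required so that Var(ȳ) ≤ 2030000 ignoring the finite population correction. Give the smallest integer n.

1444

Without fpc, n₀ = s²/D = 2930000000/2030000 = 1443.3498.
Rounding up, n = 1444.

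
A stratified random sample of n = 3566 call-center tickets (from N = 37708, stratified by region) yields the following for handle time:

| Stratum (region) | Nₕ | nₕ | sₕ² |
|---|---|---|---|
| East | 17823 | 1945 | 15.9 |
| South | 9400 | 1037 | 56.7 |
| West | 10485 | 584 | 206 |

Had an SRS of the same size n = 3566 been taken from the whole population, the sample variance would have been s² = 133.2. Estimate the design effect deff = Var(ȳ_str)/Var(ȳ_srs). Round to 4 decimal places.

Var(ȳ_str) = Σ Wₕ²(1−fₕ)sₕ²/nₕ with Wₕ = Nₕ/37708:
  East: (17823/37708)²·(1−1945/17823)·15.9/1945 = 0.0016269984
  South: (9400/37708)²·(1−1037/9400)·56.7/1037 = 0.0030229242
  West: (10485/37708)²·(1−584/10485)·206/584 = 0.025753418
  → Var(ȳ_str) = 0.030403341.
Var(ȳ_srs) = (1 − 3566/37708)·133.2/3566 = 0.033820369.
deff = 0.030403341 / 0.033820369 = 0.8990.

0.8990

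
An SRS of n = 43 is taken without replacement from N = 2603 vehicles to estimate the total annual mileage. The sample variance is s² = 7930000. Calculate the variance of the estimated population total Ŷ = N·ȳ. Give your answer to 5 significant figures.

1.2289 × 10^12

Var(Ŷ) = N²·Var(ȳ) = N²·(1 − n/N)·s²/n.
f = 43/2603 = 0.01651940; Var(ȳ) = 0.98348060·7930000/43 = 181372.12.
Var(Ŷ) = 2603² · 181372.12 = 1.2289066 × 10^12.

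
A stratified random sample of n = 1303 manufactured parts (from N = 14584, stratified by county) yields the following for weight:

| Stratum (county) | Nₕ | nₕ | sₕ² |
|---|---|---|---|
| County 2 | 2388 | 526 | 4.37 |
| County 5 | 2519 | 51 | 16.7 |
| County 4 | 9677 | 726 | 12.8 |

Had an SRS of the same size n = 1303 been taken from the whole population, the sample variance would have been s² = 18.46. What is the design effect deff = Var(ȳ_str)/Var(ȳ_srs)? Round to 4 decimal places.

1.3119

Var(ȳ_str) = Σ Wₕ²(1−fₕ)sₕ²/nₕ with Wₕ = Nₕ/14584:
  County 2: (2388/14584)²·(1−526/2388)·4.37/526 = 1.7368263 × 10^-4
  County 5: (2519/14584)²·(1−51/2519)·16.7/51 = 0.0095711981
  County 4: (9677/14584)²·(1−726/9677)·12.8/726 = 0.0071801305
  → Var(ȳ_str) = 0.016925011.
Var(ȳ_srs) = (1 − 1303/14584)·18.46/1303 = 0.012901536.
deff = 0.016925011 / 0.012901536 = 1.3119.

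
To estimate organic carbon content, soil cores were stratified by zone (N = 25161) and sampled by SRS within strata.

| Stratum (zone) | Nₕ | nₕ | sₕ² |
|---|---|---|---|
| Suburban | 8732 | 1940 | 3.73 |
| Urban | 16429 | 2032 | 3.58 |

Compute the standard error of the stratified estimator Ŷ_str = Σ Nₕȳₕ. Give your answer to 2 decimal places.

Var(Ŷ_str) = Σₕ Nₕ²(1 − fₕ)sₕ²/nₕ.
Suburban: 8732²·(1 − 1940/8732)·3.73/1940 = 114029.84.
Urban: 16429²·(1 − 2032/16429)·3.58/2032 = 416718.19.
Sum = 530748.03.
SE = √(530748.03) = 728.52.

728.52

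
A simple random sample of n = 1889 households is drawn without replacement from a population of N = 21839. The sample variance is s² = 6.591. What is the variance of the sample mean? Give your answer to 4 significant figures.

Under SRS without replacement, Var(ȳ) = (1 − f)·s²/n with f = n/N = 1889/21839 = 0.08649663.
Var(ȳ) = (1 − 0.08649663)·6.591/1889 = 0.91350337·0.0034891477 = 0.0031873482.

0.003187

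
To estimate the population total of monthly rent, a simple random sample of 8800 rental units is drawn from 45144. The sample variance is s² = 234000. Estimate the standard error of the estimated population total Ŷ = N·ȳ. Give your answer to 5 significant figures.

Var(Ŷ) = N²·Var(ȳ) = N²·(1 − n/N)·s²/n.
f = 8800/45144 = 0.19493177; Var(ȳ) = 0.80506823·234000/8800 = 21.407496.
Var(Ŷ) = 45144² · 21.407496 = 4.3628064 × 10^10.
SE(Ŷ) = √(4.3628064 × 10^10) = 208870.

208870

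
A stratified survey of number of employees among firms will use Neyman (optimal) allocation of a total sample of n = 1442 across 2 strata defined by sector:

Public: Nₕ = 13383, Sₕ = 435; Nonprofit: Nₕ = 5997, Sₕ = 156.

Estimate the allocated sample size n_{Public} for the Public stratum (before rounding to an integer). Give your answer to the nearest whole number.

Neyman allocation: nₕ = n·NₕSₕ / Σⱼ NⱼSⱼ.
Σ NⱼSⱼ = 13383·435 + 5997·156 = 6.757137 × 10^6.
n_{Public} = 1442·13383·435 / (6.757137 × 10^6) = 1242.

1242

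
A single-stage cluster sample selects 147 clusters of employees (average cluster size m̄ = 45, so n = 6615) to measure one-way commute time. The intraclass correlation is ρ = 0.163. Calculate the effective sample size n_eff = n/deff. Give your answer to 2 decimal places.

809.47

deff = 1 + (45 − 1)·0.163 = 1 + 7.172 = 8.172.
n_eff = 6615 / 8.172 = 809.47.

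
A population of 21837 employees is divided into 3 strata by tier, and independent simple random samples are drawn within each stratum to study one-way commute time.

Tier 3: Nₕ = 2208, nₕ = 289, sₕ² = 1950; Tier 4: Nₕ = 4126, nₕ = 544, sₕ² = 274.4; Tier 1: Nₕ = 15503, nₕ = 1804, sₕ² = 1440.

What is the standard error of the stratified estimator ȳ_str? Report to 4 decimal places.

0.6566

Var(ȳ_str) = Σₕ Wₕ²(1 − fₕ)sₕ²/nₕ with Wₕ = Nₕ/N, N = 21837.
Tier 3: Wₕ = 0.10111279; term = 0.10111279²·(1 − 0.13088768)·1950/289 = 0.059954925.
Tier 4: Wₕ = 0.18894537; term = 0.18894537²·(1 − 0.13184683)·274.4/544 = 0.015633422.
Tier 1: Wₕ = 0.70994184; term = 0.70994184²·(1 − 0.11636457)·1440/1804 = 0.35550411.
Sum = 0.43109246.
SE = √(0.43109246) = 0.6566.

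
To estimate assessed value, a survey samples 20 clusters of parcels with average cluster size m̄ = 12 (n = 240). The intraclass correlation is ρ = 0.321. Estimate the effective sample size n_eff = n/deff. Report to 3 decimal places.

deff = 1 + (12 − 1)·0.321 = 1 + 3.531 = 4.531.
n_eff = 240 / 4.531 = 52.968.

52.968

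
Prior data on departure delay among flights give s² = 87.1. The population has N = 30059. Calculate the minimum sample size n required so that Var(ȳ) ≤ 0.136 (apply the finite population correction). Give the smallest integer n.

628

Without fpc, n₀ = s²/D = 87.1/0.136 = 640.4412.
With fpc, (1 − n/N)·s²/n ≤ D requires n ≥ n₀/(1 + n₀/N) = 640.4412/(1 + 640.4412/30059) = 627.0805.
Rounding up, n = 628.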